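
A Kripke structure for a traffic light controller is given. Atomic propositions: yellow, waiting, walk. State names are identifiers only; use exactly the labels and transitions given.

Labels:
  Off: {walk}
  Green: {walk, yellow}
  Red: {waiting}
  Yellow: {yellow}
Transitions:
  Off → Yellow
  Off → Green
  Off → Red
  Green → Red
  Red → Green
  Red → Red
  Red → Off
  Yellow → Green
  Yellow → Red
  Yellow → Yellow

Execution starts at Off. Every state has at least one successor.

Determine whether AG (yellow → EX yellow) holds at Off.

States satisfying yellow → EX yellow: {Off, Red, Yellow}.
States satisfying AG (yellow → EX yellow): ∅.
Green is reachable from Off and violates yellow → EX yellow, so AG fails at Off.
Off ∉ Sat(AG (yellow → EX yellow)).

Violated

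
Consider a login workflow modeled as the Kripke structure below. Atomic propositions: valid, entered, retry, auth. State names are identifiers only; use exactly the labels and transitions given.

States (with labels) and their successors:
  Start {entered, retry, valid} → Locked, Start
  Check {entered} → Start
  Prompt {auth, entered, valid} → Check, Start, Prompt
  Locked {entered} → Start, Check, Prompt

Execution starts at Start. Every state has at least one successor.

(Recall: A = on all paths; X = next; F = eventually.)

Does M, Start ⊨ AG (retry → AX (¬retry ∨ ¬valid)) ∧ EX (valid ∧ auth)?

Does not hold

States satisfying retry → AX (¬retry ∨ ¬valid): {Check, Prompt, Locked}.
States satisfying AG (retry → AX (¬retry ∨ ¬valid)): ∅.
States satisfying valid ∧ auth: {Prompt}.
States satisfying EX (valid ∧ auth): {Prompt, Locked}.
States satisfying AG (retry → AX (¬retry ∨ ¬valid)) ∧ EX (valid ∧ auth): ∅.
Start ∉ Sat(AG (retry → AX (¬retry ∨ ¬valid)) ∧ EX (valid ∧ auth)).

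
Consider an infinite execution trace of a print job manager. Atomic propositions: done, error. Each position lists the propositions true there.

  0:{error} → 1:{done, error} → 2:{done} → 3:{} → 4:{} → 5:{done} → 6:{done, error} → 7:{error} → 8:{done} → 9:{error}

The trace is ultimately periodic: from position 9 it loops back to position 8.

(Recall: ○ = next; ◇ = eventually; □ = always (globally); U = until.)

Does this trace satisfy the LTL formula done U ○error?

Holds

Walking from position 0: ○error first holds at position 0, and done holds at every earlier position along the way, so done U ○error holds.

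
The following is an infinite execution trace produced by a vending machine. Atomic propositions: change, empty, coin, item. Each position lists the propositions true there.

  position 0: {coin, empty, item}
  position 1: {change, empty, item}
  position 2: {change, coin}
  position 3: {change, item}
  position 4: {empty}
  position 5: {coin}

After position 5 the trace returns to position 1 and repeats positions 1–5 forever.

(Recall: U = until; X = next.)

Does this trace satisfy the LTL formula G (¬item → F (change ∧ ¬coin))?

¬item → F (change ∧ ¬coin) holds at every position 0..5, and those are all positions ever visited, so G (¬item → F (change ∧ ¬coin)) holds.
Positions where ¬item holds: 2, 4, 5.
Check F (change ∧ ¬coin) at each: 2→ok, 4→ok, 5→ok.

Holds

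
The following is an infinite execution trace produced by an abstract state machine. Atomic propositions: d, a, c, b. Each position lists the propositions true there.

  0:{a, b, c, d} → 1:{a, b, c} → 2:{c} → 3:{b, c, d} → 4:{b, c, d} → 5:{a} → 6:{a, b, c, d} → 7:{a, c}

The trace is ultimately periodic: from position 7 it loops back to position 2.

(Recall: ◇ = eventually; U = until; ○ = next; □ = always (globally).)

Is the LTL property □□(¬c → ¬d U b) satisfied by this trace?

□(¬c → ¬d U b) holds at every position 0..7, and those are all positions ever visited, so □□(¬c → ¬d U b) holds.

Holds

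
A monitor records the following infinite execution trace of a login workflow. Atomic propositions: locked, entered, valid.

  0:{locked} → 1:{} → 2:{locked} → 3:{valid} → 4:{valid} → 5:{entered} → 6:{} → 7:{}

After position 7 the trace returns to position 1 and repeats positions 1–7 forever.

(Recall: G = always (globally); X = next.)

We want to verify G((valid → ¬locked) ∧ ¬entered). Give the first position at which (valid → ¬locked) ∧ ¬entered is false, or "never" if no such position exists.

Check (valid → ¬locked) ∧ ¬entered at each position in order: 0 ✓, 1 ✓, 2 ✓, 3 ✓, 4 ✓.
At position 5 the labels are {entered}, so (valid → ¬locked) ∧ ¬entered is false there. This is the first violation.

5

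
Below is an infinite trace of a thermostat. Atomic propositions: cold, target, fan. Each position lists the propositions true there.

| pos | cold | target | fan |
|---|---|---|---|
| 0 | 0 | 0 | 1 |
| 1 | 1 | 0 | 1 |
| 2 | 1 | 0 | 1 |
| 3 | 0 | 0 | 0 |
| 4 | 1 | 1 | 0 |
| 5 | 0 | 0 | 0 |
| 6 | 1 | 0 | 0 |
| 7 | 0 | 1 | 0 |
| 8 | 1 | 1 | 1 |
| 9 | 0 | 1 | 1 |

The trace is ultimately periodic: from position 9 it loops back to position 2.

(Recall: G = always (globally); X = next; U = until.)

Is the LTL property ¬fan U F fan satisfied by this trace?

Yes

Walking from position 0: F fan first holds at position 0, and ¬fan holds at every earlier position along the way, so ¬fan U F fan holds.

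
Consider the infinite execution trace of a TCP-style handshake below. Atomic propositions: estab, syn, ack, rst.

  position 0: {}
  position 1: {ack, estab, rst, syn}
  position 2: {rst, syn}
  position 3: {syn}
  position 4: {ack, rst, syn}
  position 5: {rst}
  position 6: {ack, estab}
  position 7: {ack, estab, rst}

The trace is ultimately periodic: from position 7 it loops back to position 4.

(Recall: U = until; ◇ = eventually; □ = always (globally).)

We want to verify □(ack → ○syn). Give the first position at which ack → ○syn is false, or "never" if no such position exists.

Check ack → ○syn at each position in order: 0 ✓, 1 ✓, 2 ✓, 3 ✓.
At position 4 the labels are {ack, rst, syn} and the next position 5 has {rst}, so ack → ○syn is false there. This is the first violation.

4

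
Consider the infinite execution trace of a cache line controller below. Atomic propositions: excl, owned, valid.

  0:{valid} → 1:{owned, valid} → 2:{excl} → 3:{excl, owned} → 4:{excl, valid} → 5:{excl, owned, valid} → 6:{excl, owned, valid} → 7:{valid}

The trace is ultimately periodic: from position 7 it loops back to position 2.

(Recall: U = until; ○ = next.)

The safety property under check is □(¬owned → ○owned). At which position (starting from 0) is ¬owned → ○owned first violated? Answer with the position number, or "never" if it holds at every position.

7

Check ¬owned → ○owned at each position in order: 0 ✓, 1 ✓, 2 ✓, 3 ✓, 4 ✓, 5 ✓, 6 ✓.
At position 7 the labels are {valid} and the next position 2 has {excl}, so ¬owned → ○owned is false there. This is the first violation.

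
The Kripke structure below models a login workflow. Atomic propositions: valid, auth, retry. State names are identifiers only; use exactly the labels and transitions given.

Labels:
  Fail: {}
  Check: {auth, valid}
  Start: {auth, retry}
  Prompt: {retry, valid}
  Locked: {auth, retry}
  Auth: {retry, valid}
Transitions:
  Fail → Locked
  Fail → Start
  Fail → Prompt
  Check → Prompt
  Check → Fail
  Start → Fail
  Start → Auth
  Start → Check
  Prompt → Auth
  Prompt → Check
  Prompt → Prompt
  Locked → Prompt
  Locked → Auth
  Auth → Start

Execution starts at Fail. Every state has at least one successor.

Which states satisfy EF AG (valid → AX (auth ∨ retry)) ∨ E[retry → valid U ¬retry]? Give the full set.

{Fail, Check, Prompt}

States satisfying AG (valid → AX (auth ∨ retry)): ∅.
States satisfying EF AG (valid → AX (auth ∨ retry)): ∅.
States satisfying retry → valid: {Fail, Check, Prompt, Auth}.
States satisfying ¬retry: {Fail, Check}.
States satisfying E[retry → valid U ¬retry]: {Fail, Check, Prompt}.
States satisfying EF AG (valid → AX (auth ∨ retry)) ∨ E[retry → valid U ¬retry]: {Fail, Check, Prompt}.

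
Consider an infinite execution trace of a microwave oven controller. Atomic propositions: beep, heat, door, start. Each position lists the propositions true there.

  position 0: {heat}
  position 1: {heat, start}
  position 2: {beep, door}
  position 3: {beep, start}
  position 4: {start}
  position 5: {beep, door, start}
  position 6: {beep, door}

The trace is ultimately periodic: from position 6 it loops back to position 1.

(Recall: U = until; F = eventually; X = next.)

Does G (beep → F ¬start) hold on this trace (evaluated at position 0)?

beep → F ¬start holds at every position 0..6, and those are all positions ever visited, so G (beep → F ¬start) holds.
Positions where beep holds: 2, 3, 5, 6.
Check F ¬start at each: 2→ok, 3→ok, 5→ok, 6→ok.

Holds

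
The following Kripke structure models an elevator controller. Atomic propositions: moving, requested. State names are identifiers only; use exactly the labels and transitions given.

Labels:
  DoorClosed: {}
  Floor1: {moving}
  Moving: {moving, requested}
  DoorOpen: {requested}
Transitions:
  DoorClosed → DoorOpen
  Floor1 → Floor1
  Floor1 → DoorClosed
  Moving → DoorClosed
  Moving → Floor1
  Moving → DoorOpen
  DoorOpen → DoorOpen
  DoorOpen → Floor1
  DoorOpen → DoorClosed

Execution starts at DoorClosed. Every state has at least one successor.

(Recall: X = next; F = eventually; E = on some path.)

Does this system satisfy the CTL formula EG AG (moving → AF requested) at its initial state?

States satisfying AG (moving → AF requested): ∅.
States satisfying EG AG (moving → AF requested): ∅.
No suitable path/successor from DoorClosed witnesses the formula.
DoorClosed ∉ Sat(EG AG (moving → AF requested)).

No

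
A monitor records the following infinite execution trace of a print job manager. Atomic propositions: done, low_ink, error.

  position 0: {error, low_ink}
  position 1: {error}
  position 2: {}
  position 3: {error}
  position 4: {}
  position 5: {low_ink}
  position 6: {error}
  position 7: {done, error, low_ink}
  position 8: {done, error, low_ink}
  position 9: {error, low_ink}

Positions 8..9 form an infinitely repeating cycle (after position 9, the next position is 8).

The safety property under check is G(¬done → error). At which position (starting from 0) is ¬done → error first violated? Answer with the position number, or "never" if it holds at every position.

Check ¬done → error at each position in order: 0 ✓, 1 ✓.
At position 2 the labels are {}, so ¬done → error is false there. This is the first violation.

2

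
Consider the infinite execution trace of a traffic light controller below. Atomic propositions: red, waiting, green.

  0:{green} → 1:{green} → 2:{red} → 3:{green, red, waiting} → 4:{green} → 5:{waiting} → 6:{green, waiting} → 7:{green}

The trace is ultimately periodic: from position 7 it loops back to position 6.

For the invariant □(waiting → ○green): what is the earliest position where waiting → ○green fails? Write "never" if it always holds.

waiting → ○green holds at every position 0..7, and those are all the positions the trace ever visits, so the invariant □(waiting → ○green) is never violated.

never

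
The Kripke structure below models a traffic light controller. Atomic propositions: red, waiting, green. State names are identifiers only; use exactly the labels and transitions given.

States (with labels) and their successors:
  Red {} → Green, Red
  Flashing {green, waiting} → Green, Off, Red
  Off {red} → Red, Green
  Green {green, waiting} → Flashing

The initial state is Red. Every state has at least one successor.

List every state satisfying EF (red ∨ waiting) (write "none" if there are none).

{Red, Flashing, Off, Green}

States satisfying red ∨ waiting: {Flashing, Off, Green}.
States satisfying EF (red ∨ waiting): {Red, Flashing, Off, Green}.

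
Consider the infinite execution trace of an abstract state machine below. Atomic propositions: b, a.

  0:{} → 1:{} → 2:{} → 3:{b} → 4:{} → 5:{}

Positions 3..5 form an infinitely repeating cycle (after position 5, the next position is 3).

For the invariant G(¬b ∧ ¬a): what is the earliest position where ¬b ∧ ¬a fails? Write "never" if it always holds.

Check ¬b ∧ ¬a at each position in order: 0 ✓, 1 ✓, 2 ✓.
At position 3 the labels are {b}, so ¬b ∧ ¬a is false there. This is the first violation.

3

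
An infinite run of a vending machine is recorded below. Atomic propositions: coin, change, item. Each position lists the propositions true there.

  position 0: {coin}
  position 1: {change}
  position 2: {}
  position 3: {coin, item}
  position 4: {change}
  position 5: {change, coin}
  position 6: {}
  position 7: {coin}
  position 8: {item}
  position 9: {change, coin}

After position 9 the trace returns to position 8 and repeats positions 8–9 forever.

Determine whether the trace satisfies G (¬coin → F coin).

Yes

¬coin → F coin holds at every position 0..9, and those are all positions ever visited, so G (¬coin → F coin) holds.
Positions where ¬coin holds: 1, 2, 4, 6, 8.
Check F coin at each: 1→ok, 2→ok, 4→ok, 6→ok, 8→ok.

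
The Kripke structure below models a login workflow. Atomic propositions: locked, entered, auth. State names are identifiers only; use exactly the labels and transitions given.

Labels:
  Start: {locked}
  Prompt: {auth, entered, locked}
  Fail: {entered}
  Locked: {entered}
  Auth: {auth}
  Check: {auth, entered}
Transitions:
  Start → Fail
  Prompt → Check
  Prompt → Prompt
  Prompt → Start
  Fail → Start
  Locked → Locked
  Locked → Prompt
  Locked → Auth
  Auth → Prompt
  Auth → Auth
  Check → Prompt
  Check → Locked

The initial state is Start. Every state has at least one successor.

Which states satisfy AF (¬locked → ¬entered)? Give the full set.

States satisfying ¬locked → ¬entered: {Start, Prompt, Auth}.
States satisfying AF (¬locked → ¬entered): {Start, Prompt, Fail, Auth}.

{Start, Prompt, Fail, Auth}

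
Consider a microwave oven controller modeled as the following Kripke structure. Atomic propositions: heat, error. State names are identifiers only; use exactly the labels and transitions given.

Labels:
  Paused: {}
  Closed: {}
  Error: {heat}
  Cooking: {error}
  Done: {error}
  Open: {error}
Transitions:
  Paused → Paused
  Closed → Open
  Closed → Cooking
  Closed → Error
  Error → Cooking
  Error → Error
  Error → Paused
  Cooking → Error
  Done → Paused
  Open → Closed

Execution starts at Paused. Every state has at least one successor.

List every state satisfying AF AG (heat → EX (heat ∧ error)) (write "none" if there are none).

{Paused, Done}

States satisfying AG (heat → EX (heat ∧ error)): {Paused, Done}.
States satisfying AF AG (heat → EX (heat ∧ error)): {Paused, Done}.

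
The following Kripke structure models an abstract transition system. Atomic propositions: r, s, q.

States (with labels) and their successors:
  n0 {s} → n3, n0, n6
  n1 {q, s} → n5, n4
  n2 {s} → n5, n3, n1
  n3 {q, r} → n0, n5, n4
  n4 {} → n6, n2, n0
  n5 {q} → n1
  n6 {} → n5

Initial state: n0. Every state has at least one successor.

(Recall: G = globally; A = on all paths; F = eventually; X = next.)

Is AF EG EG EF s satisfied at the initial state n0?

States satisfying EG EG EF s: {n0, n1, n2, n3, n4, n5, n6}.
States satisfying AF EG EG EF s: {n0, n1, n2, n3, n4, n5, n6}.
n0 ∈ Sat(AF EG EG EF s).

Satisfied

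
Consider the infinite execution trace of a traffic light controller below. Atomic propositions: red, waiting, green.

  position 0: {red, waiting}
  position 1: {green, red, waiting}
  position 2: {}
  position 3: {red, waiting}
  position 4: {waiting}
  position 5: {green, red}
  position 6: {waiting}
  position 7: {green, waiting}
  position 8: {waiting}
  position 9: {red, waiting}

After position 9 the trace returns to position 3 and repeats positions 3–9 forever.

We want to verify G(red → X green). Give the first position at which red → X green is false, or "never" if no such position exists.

Check red → X green at each position in order: 0 ✓.
At position 1 the labels are {green, red, waiting} and the next position 2 has {}, so red → X green is false there. This is the first violation.

1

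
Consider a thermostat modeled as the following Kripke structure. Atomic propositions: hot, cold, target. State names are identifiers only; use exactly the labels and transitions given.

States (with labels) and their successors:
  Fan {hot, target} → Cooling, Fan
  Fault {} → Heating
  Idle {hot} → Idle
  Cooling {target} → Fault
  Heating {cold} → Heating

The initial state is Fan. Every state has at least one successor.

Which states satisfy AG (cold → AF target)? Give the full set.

States satisfying cold → AF target: {Fan, Fault, Idle, Cooling}.
States satisfying AG (cold → AF target): {Idle}.

{Idle}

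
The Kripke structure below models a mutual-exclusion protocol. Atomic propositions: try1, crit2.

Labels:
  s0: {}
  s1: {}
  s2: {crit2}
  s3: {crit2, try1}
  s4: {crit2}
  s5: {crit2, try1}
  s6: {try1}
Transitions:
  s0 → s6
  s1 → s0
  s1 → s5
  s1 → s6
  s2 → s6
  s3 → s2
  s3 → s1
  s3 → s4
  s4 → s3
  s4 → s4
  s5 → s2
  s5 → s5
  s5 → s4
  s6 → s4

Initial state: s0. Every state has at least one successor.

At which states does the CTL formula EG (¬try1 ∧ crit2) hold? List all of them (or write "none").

{s4}

States satisfying ¬try1 ∧ crit2: {s2, s4}.
States satisfying EG (¬try1 ∧ crit2): {s4}.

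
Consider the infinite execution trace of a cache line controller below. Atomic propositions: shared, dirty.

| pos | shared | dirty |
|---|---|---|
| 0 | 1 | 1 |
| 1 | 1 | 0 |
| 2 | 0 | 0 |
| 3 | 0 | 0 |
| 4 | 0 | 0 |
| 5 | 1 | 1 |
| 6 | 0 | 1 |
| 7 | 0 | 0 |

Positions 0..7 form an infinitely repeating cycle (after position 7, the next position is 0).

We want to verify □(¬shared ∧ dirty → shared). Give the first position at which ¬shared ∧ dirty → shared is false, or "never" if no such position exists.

Check ¬shared ∧ dirty → shared at each position in order: 0 ✓, 1 ✓, 2 ✓, 3 ✓, 4 ✓, 5 ✓.
At position 6 the labels are {dirty}, so ¬shared ∧ dirty → shared is false there. This is the first violation.

6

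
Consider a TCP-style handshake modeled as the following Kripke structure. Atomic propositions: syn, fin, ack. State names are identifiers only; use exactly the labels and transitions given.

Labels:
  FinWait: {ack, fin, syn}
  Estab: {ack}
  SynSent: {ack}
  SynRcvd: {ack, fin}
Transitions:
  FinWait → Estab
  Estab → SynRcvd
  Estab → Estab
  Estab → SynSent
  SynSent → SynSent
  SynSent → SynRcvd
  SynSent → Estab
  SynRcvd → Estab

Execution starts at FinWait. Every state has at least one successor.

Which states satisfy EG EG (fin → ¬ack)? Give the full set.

States satisfying EG (fin → ¬ack): {Estab, SynSent}.
States satisfying EG EG (fin → ¬ack): {Estab, SynSent}.

{Estab, SynSent}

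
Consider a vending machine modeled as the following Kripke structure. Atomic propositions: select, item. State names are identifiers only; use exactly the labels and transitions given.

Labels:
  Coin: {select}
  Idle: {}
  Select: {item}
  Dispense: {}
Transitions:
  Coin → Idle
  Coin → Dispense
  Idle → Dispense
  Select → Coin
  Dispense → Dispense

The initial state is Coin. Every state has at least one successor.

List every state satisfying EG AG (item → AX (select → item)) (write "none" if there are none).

{Coin, Idle, Dispense}

States satisfying AG (item → AX (select → item)): {Coin, Idle, Dispense}.
States satisfying EG AG (item → AX (select → item)): {Coin, Idle, Dispense}.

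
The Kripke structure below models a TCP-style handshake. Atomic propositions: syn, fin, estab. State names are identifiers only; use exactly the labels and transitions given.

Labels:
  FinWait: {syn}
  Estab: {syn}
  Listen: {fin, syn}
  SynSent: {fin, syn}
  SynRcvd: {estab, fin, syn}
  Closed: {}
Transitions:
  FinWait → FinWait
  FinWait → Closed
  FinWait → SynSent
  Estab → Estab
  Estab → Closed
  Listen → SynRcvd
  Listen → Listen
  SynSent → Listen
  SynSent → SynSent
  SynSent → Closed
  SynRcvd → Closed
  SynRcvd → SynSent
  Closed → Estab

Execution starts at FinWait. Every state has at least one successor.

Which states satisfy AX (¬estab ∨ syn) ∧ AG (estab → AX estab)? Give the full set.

{Estab, Closed}

States satisfying ¬estab ∨ syn: {FinWait, Estab, Listen, SynSent, SynRcvd, Closed}.
States satisfying AX (¬estab ∨ syn): {FinWait, Estab, Listen, SynSent, SynRcvd, Closed}.
States satisfying estab → AX estab: {FinWait, Estab, Listen, SynSent, Closed}.
States satisfying AG (estab → AX estab): {Estab, Closed}.
States satisfying AX (¬estab ∨ syn) ∧ AG (estab → AX estab): {Estab, Closed}.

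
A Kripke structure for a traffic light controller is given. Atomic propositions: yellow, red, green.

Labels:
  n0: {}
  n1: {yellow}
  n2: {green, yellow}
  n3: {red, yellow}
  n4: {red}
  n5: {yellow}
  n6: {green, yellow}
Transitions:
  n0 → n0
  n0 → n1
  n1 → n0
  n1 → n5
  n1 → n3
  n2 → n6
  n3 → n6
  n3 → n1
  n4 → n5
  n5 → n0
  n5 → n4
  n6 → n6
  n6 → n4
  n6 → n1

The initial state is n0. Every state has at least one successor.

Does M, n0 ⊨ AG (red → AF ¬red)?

States satisfying red → AF ¬red: {n0, n1, n2, n3, n4, n5, n6}.
States satisfying AG (red → AF ¬red): {n0, n1, n2, n3, n4, n5, n6}.
Every state reachable from n0 satisfies red → AF ¬red.
n0 ∈ Sat(AG (red → AF ¬red)).

Yes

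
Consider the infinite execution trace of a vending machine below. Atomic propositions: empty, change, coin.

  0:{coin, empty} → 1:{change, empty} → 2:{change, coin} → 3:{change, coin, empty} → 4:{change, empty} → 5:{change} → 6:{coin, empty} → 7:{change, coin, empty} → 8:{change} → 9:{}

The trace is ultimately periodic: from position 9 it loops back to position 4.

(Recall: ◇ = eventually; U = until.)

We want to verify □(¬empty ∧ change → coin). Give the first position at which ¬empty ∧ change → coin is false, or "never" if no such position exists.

Check ¬empty ∧ change → coin at each position in order: 0 ✓, 1 ✓, 2 ✓, 3 ✓, 4 ✓.
At position 5 the labels are {change}, so ¬empty ∧ change → coin is false there. This is the first violation.

5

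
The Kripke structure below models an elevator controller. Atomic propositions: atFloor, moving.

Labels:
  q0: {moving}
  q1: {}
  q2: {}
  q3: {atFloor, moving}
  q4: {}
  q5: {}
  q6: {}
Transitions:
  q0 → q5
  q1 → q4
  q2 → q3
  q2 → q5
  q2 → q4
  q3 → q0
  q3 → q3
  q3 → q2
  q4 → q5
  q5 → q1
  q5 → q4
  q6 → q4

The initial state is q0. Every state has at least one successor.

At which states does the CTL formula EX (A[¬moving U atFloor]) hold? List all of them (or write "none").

States satisfying A[¬moving U atFloor]: {q3}.
States satisfying EX (A[¬moving U atFloor]): {q2, q3}.

{q2, q3}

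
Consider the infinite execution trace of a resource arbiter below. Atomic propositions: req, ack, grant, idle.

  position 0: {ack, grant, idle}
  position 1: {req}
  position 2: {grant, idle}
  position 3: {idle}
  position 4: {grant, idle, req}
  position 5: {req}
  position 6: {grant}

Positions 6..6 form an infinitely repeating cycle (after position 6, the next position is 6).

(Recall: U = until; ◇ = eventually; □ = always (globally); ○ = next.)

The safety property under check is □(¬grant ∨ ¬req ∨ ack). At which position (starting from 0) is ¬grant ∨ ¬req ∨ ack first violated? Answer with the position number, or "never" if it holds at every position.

Check ¬grant ∨ ¬req ∨ ack at each position in order: 0 ✓, 1 ✓, 2 ✓, 3 ✓.
At position 4 the labels are {grant, idle, req}, so ¬grant ∨ ¬req ∨ ack is false there. This is the first violation.

4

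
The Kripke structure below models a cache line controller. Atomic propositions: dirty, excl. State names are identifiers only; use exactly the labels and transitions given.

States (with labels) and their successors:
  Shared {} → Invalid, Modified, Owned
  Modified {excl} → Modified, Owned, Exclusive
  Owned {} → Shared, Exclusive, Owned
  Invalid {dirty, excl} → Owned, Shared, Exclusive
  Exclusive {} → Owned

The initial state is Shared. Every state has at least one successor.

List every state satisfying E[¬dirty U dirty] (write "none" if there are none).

{Shared, Modified, Owned, Invalid, Exclusive}

States satisfying ¬dirty: {Shared, Modified, Owned, Exclusive}.
States satisfying dirty: {Invalid}.
States satisfying E[¬dirty U dirty]: {Shared, Modified, Owned, Invalid, Exclusive}.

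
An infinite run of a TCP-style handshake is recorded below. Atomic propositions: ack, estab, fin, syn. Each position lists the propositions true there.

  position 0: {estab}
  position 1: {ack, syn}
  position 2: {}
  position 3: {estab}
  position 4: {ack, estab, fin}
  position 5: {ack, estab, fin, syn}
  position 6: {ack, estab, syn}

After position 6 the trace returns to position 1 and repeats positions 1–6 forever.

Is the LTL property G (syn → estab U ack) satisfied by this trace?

syn → estab U ack holds at every position 0..6, and those are all positions ever visited, so G (syn → estab U ack) holds.
Positions where syn holds: 1, 5, 6.
Check estab U ack at each: 1→ok, 5→ok, 6→ok.

Satisfied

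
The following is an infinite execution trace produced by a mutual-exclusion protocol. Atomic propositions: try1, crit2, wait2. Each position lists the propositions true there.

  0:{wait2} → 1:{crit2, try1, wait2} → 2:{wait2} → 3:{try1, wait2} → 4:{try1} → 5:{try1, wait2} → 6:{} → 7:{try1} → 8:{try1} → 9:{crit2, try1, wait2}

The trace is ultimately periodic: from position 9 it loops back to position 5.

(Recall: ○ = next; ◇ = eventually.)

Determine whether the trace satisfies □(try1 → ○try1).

Does not hold

try1 → ○try1 must hold at every position from 0 onward. It fails at position 1, so □(try1 → ○try1) is false.
Positions where try1 holds: 1, 3, 4, 5, 7, 8, 9.
Check ○try1 at each: 1→fails, 3→ok, 4→ok, 5→fails, 7→ok, 8→ok, 9→ok.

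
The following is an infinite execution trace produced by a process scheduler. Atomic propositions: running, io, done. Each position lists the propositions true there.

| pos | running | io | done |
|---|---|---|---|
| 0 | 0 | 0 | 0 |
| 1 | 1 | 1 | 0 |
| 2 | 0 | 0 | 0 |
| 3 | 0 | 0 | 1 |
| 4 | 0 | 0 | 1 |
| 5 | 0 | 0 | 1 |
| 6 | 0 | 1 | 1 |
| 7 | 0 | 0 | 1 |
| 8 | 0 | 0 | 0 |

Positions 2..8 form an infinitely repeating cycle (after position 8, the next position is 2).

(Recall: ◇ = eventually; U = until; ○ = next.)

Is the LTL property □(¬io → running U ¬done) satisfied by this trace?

Does not hold

¬io → running U ¬done must hold at every position from 0 onward. It fails at position 3, so □(¬io → running U ¬done) is false.
Positions where ¬io holds: 0, 2, 3, 4, 5, 7, 8.
Check running U ¬done at each: 0→ok, 2→ok, 3→fails, 4→fails, 5→fails, 7→fails, 8→ok.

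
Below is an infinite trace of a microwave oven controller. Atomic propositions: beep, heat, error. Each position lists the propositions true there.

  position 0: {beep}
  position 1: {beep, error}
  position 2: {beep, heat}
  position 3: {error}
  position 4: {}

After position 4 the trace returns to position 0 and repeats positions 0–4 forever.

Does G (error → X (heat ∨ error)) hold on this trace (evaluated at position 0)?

Violated

error → X (heat ∨ error) must hold at every position from 0 onward. It fails at position 3, so G (error → X (heat ∨ error)) is false.
Positions where error holds: 1, 3.
Check X (heat ∨ error) at each: 1→ok, 3→fails.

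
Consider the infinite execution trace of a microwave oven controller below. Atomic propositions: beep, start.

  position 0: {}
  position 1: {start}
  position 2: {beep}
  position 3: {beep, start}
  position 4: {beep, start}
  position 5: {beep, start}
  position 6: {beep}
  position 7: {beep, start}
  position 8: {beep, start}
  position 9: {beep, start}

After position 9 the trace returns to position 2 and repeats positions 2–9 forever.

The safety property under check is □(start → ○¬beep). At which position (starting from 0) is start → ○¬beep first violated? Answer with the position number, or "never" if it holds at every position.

1

Check start → ○¬beep at each position in order: 0 ✓.
At position 1 the labels are {start} and the next position 2 has {beep}, so start → ○¬beep is false there. This is the first violation.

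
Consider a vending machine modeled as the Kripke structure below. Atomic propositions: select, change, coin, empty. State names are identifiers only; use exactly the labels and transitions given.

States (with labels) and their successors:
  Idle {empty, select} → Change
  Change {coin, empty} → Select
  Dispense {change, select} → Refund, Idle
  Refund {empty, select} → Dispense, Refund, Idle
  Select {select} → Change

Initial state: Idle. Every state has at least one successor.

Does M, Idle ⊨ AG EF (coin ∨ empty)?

States satisfying EF (coin ∨ empty): {Idle, Change, Dispense, Refund, Select}.
States satisfying AG EF (coin ∨ empty): {Idle, Change, Dispense, Refund, Select}.
Every state reachable from Idle satisfies EF (coin ∨ empty).
Idle ∈ Sat(AG EF (coin ∨ empty)).

Satisfied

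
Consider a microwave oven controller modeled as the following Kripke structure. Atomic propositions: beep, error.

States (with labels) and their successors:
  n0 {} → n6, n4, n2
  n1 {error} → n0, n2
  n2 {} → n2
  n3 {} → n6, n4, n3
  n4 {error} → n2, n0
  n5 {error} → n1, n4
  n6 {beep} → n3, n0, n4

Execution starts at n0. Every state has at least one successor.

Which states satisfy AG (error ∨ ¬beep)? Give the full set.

{n2}

States satisfying error ∨ ¬beep: {n0, n1, n2, n3, n4, n5}.
States satisfying AG (error ∨ ¬beep): {n2}.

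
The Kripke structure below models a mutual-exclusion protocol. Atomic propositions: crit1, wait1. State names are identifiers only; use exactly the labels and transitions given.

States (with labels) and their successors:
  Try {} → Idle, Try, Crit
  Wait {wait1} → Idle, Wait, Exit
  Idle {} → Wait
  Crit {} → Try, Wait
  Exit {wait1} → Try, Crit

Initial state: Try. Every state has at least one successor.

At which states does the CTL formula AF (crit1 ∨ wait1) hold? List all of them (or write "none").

{Wait, Idle, Exit}

States satisfying crit1 ∨ wait1: {Wait, Exit}.
States satisfying AF (crit1 ∨ wait1): {Wait, Idle, Exit}.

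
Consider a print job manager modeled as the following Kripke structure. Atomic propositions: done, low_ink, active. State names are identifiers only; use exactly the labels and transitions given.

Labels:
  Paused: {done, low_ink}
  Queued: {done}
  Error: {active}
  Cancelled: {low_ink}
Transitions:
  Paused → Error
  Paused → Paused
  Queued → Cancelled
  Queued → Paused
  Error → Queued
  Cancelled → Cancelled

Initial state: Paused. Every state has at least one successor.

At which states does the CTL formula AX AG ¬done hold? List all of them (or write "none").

{Cancelled}

States satisfying AG ¬done: {Cancelled}.
States satisfying AX AG ¬done: {Cancelled}.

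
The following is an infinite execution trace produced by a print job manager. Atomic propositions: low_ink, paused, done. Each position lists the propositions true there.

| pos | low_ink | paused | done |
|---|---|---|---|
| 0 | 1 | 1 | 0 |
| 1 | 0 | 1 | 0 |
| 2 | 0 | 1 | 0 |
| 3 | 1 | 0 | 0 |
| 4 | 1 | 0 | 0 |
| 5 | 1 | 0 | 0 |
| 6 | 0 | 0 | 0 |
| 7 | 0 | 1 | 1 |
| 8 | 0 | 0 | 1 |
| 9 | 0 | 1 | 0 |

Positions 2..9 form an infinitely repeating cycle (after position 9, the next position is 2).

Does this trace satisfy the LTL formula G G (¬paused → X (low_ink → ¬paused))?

G (¬paused → X (low_ink → ¬paused)) holds at every position 0..9, and those are all positions ever visited, so G G (¬paused → X (low_ink → ¬paused)) holds.

Holds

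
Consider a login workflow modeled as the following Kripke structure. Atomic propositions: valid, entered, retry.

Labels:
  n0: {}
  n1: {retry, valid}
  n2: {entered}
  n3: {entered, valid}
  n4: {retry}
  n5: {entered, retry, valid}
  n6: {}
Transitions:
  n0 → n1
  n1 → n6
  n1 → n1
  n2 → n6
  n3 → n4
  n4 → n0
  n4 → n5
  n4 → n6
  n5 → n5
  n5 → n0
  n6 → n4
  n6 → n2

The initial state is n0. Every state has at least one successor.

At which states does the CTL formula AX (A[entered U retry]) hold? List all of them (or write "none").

{n0, n3}

States satisfying A[entered U retry]: {n1, n3, n4, n5}.
States satisfying AX (A[entered U retry]): {n0, n3}.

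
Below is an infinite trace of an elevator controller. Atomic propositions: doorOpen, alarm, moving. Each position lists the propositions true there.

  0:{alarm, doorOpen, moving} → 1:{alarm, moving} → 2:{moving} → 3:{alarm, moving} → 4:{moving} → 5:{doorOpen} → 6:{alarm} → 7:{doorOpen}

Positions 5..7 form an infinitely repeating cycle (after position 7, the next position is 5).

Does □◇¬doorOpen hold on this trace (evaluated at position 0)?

◇¬doorOpen holds at every position 0..7, and those are all positions ever visited, so □◇¬doorOpen holds.

Satisfied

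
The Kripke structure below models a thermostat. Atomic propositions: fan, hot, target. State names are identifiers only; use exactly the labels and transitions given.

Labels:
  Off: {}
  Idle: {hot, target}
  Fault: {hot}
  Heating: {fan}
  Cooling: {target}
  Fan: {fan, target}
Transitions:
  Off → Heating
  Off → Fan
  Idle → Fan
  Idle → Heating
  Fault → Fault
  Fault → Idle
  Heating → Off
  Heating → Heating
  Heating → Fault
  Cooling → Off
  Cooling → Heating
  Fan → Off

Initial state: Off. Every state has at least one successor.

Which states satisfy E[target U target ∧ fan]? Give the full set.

{Idle, Fan}

States satisfying target: {Idle, Cooling, Fan}.
States satisfying target ∧ fan: {Fan}.
States satisfying E[target U target ∧ fan]: {Idle, Fan}.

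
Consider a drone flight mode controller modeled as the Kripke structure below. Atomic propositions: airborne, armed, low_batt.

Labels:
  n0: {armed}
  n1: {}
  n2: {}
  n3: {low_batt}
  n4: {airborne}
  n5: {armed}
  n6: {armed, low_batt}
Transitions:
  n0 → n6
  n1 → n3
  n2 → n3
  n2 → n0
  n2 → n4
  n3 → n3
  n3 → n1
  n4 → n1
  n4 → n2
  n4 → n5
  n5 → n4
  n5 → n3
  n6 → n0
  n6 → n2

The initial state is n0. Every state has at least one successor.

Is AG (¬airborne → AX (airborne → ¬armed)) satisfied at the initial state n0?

States satisfying ¬airborne → AX (airborne → ¬armed): {n0, n1, n2, n3, n4, n5, n6}.
States satisfying AG (¬airborne → AX (airborne → ¬armed)): {n0, n1, n2, n3, n4, n5, n6}.
Every state reachable from n0 satisfies ¬airborne → AX (airborne → ¬armed).
n0 ∈ Sat(AG (¬airborne → AX (airborne → ¬armed))).

Satisfied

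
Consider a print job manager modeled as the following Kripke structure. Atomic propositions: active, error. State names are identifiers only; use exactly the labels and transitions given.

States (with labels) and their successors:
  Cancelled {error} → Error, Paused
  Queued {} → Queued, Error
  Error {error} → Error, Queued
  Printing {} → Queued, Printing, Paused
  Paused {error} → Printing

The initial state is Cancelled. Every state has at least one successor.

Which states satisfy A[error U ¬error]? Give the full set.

States satisfying error: {Cancelled, Error, Paused}.
States satisfying ¬error: {Queued, Printing}.
States satisfying A[error U ¬error]: {Queued, Printing, Paused}.

{Queued, Printing, Paused}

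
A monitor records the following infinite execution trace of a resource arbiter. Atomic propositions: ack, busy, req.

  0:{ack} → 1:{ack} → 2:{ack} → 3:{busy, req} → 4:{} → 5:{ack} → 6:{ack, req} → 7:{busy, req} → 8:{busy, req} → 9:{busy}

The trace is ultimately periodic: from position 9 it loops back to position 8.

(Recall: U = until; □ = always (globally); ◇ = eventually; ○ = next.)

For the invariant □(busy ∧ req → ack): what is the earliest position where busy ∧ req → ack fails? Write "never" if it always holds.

3

Check busy ∧ req → ack at each position in order: 0 ✓, 1 ✓, 2 ✓.
At position 3 the labels are {busy, req}, so busy ∧ req → ack is false there. This is the first violation.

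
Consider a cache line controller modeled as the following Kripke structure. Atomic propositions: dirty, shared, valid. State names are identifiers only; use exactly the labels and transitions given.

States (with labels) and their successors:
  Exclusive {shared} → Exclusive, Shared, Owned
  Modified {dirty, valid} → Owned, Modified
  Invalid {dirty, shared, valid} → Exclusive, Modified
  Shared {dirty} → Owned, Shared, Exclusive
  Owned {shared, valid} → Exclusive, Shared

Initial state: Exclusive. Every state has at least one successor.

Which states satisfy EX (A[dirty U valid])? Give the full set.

States satisfying A[dirty U valid]: {Modified, Invalid, Owned}.
States satisfying EX (A[dirty U valid]): {Exclusive, Modified, Invalid, Shared}.

{Exclusive, Modified, Invalid, Shared}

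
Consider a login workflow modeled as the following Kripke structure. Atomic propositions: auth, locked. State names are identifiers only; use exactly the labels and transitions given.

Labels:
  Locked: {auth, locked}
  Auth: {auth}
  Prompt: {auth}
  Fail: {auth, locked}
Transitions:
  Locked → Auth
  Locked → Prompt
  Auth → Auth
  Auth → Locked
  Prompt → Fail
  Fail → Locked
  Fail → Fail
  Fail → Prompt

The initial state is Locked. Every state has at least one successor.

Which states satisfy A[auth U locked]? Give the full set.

States satisfying auth: {Locked, Auth, Prompt, Fail}.
States satisfying locked: {Locked, Fail}.
States satisfying A[auth U locked]: {Locked, Prompt, Fail}.

{Locked, Prompt, Fail}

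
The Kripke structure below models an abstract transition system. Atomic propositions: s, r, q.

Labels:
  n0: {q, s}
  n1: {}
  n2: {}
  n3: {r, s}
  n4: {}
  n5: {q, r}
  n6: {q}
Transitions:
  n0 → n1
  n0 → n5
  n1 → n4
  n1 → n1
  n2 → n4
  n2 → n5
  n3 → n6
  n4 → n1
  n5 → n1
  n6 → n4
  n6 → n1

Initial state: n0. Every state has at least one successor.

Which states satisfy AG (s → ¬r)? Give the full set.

States satisfying s → ¬r: {n0, n1, n2, n4, n5, n6}.
States satisfying AG (s → ¬r): {n0, n1, n2, n4, n5, n6}.

{n0, n1, n2, n4, n5, n6}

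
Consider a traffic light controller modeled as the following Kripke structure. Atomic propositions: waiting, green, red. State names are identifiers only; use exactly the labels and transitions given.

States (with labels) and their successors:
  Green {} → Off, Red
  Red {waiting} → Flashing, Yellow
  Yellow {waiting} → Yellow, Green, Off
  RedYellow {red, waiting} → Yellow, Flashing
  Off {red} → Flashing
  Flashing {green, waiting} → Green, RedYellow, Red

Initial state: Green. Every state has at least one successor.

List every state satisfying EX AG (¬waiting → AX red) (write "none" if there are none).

States satisfying AG (¬waiting → AX red): ∅.
States satisfying EX AG (¬waiting → AX red): ∅.

none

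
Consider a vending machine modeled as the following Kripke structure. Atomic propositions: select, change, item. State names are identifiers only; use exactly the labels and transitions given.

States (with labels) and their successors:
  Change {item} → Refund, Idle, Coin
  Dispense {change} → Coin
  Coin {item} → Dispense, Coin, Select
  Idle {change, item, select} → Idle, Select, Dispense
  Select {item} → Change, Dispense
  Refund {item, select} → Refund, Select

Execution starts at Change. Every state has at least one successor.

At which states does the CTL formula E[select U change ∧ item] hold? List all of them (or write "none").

{Idle}

States satisfying select: {Idle, Refund}.
States satisfying change ∧ item: {Idle}.
States satisfying E[select U change ∧ item]: {Idle}.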